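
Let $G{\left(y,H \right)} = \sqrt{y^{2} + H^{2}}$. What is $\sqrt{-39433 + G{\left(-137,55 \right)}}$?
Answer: $\sqrt{-39433 + \sqrt{21794}} \approx 198.21 i$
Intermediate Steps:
$G{\left(y,H \right)} = \sqrt{H^{2} + y^{2}}$
$\sqrt{-39433 + G{\left(-137,55 \right)}} = \sqrt{-39433 + \sqrt{55^{2} + \left(-137\right)^{2}}} = \sqrt{-39433 + \sqrt{3025 + 18769}} = \sqrt{-39433 + \sqrt{21794}}$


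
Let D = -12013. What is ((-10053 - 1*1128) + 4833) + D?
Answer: -18361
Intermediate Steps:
((-10053 - 1*1128) + 4833) + D = ((-10053 - 1*1128) + 4833) - 12013 = ((-10053 - 1128) + 4833) - 12013 = (-11181 + 4833) - 12013 = -6348 - 12013 = -18361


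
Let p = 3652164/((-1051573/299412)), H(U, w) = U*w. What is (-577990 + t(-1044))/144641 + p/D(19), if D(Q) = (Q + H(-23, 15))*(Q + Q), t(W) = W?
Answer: 37655543320358018/471055466197421 ≈ 79.939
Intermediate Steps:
D(Q) = 2*Q*(-345 + Q) (D(Q) = (Q - 23*15)*(Q + Q) = (Q - 345)*(2*Q) = (-345 + Q)*(2*Q) = 2*Q*(-345 + Q))
p = -1093501727568/1051573 (p = 3652164/((-1051573*1/299412)) = 3652164/(-1051573/299412) = 3652164*(-299412/1051573) = -1093501727568/1051573 ≈ -1.0399e+6)
(-577990 + t(-1044))/144641 + p/D(19) = (-577990 - 1044)/144641 - 1093501727568*1/(38*(-345 + 19))/1051573 = -579034*1/144641 - 1093501727568/(1051573*(2*19*(-326))) = -579034/144641 - 1093501727568/1051573/(-12388) = -579034/144641 - 1093501727568/1051573*(-1/12388) = -579034/144641 + 273375431892/3256721581 = 37655543320358018/471055466197421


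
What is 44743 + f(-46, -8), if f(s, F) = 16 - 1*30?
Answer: 44729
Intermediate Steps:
f(s, F) = -14 (f(s, F) = 16 - 30 = -14)
44743 + f(-46, -8) = 44743 - 14 = 44729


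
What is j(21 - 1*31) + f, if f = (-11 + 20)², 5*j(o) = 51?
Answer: 456/5 ≈ 91.200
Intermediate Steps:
j(o) = 51/5 (j(o) = (⅕)*51 = 51/5)
f = 81 (f = 9² = 81)
j(21 - 1*31) + f = 51/5 + 81 = 456/5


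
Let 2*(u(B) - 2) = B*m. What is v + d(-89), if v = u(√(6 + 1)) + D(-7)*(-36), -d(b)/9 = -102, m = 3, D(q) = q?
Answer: 1172 + 3*√7/2 ≈ 1176.0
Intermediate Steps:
d(b) = 918 (d(b) = -9*(-102) = 918)
u(B) = 2 + 3*B/2 (u(B) = 2 + (B*3)/2 = 2 + (3*B)/2 = 2 + 3*B/2)
v = 254 + 3*√7/2 (v = (2 + 3*√(6 + 1)/2) - 7*(-36) = (2 + 3*√7/2) + 252 = 254 + 3*√7/2 ≈ 257.97)
v + d(-89) = (254 + 3*√7/2) + 918 = 1172 + 3*√7/2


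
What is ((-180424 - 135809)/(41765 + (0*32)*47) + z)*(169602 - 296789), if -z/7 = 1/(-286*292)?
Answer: 3358876133641967/3487878680 ≈ 9.6301e+5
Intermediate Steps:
z = 7/83512 (z = -7/((-286*292)) = -7/(-83512) = -7*(-1/83512) = 7/83512 ≈ 8.3820e-5)
((-180424 - 135809)/(41765 + (0*32)*47) + z)*(169602 - 296789) = ((-180424 - 135809)/(41765 + (0*32)*47) + 7/83512)*(169602 - 296789) = (-316233/(41765 + 0*47) + 7/83512)*(-127187) = (-316233/(41765 + 0) + 7/83512)*(-127187) = (-316233/41765 + 7/83512)*(-127187) = -26408957941/3487878680*(-127187) = 3358876133641967/3487878680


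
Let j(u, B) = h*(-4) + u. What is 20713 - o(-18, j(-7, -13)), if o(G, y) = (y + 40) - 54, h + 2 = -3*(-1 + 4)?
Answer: 20690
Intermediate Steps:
h = -11 (h = -2 - 3*(-1 + 4) = -2 - 3*3 = -2 - 9 = -11)
j(u, B) = 44 + u (j(u, B) = -11*(-4) + u = 44 + u)
o(G, y) = -14 + y (o(G, y) = (40 + y) - 54 = -14 + y)
20713 - o(-18, j(-7, -13)) = 20713 - (-14 + (44 - 7)) = 20713 - (-14 + 37) = 20713 - 1*23 = 20713 - 23 = 20690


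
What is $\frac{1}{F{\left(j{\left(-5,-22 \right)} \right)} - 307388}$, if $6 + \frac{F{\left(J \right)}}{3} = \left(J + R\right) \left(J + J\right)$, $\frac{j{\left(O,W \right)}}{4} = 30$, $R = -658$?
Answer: $- \frac{1}{694766} \approx -1.4393 \cdot 10^{-6}$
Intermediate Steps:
$j{\left(O,W \right)} = 120$ ($j{\left(O,W \right)} = 4 \cdot 30 = 120$)
$F{\left(J \right)} = -18 + 6 J \left(-658 + J\right)$ ($F{\left(J \right)} = -18 + 3 \left(J - 658\right) \left(J + J\right) = -18 + 3 \left(-658 + J\right) 2 J = -18 + 3 \cdot 2 J \left(-658 + J\right) = -18 + 6 J \left(-658 + J\right)$)
$\frac{1}{F{\left(j{\left(-5,-22 \right)} \right)} - 307388} = \frac{1}{\left(-18 - 473760 + 6 \cdot 120^{2}\right) - 307388} = \frac{1}{\left(-18 - 473760 + 6 \cdot 14400\right) - 307388} = \frac{1}{\left(-18 - 473760 + 86400\right) - 307388} = \frac{1}{-387378 - 307388} = \frac{1}{-694766} = - \frac{1}{694766}$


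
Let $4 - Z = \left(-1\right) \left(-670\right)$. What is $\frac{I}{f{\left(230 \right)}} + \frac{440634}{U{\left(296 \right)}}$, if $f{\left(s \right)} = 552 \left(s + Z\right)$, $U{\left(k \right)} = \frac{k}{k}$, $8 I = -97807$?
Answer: $\frac{848386226191}{1925376} \approx 4.4063 \cdot 10^{5}$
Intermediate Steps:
$I = - \frac{97807}{8}$ ($I = \frac{1}{8} \left(-97807\right) = - \frac{97807}{8} \approx -12226.0$)
$U{\left(k \right)} = 1$
$Z = -666$ ($Z = 4 - \left(-1\right) \left(-670\right) = 4 - 670 = -666$)
$f{\left(s \right)} = -367632 + 552 s$ ($f{\left(s \right)} = 552 \left(s - 666\right) = 552 \left(-666 + s\right) = -367632 + 552 s$)
$\frac{I}{f{\left(230 \right)}} + \frac{440634}{U{\left(296 \right)}} = - \frac{97807}{8 \left(-367632 + 552 \cdot 230\right)} + \frac{440634}{1} = - \frac{97807}{8 \left(-367632 + 126960\right)} + 440634 \cdot 1 = - \frac{97807}{8 \left(-240672\right)} + 440634 = \left(- \frac{97807}{8}\right) \left(- \frac{1}{240672}\right) + 440634 = \frac{97807}{1925376} + 440634 = \frac{848386226191}{1925376}$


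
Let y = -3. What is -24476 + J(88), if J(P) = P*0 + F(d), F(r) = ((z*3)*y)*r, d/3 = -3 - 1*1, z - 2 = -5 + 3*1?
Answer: -24476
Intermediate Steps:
z = 0 (z = 2 + (-5 + 3*1) = 2 + (-5 + 3) = 2 - 2 = 0)
d = -12 (d = 3*(-3 - 1*1) = 3*(-3 - 1) = 3*(-4) = -12)
F(r) = 0 (F(r) = ((0*3)*(-3))*r = (0*(-3))*r = 0*r = 0)
J(P) = 0 (J(P) = P*0 + 0 = 0 + 0 = 0)
-24476 + J(88) = -24476 + 0 = -24476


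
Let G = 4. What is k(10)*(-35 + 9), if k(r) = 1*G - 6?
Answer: 52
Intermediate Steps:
k(r) = -2 (k(r) = 1*4 - 6 = 4 - 6 = -2)
k(10)*(-35 + 9) = -2*(-35 + 9) = -2*(-26) = 52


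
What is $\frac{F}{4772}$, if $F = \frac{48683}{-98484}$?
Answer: $- \frac{48683}{469965648} \approx -0.00010359$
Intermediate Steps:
$F = - \frac{48683}{98484}$ ($F = 48683 \left(- \frac{1}{98484}\right) = - \frac{48683}{98484} \approx -0.49432$)
$\frac{F}{4772} = - \frac{48683}{98484 \cdot 4772} = \left(- \frac{48683}{98484}\right) \frac{1}{4772} = - \frac{48683}{469965648}$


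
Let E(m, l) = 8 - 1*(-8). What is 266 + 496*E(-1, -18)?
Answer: 8202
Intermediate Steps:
E(m, l) = 16 (E(m, l) = 8 + 8 = 16)
266 + 496*E(-1, -18) = 266 + 496*16 = 266 + 7936 = 8202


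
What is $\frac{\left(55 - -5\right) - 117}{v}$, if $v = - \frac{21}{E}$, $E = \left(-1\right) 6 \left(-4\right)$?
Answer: $\frac{456}{7} \approx 65.143$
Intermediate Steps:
$E = 24$ ($E = \left(-6\right) \left(-4\right) = 24$)
$v = - \frac{7}{8}$ ($v = - \frac{21}{24} = \left(-21\right) \frac{1}{24} = - \frac{7}{8} \approx -0.875$)
$\frac{\left(55 - -5\right) - 117}{v} = \frac{\left(55 - -5\right) - 117}{- \frac{7}{8}} = \left(\left(55 + 5\right) - 117\right) \left(- \frac{8}{7}\right) = \left(60 - 117\right) \left(- \frac{8}{7}\right) = \left(-57\right) \left(- \frac{8}{7}\right) = \frac{456}{7}$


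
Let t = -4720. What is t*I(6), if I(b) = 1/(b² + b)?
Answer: -2360/21 ≈ -112.38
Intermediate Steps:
I(b) = 1/(b + b²)
t*I(6) = -4720/(6*(1 + 6)) = -2360/(3*7) = -4720*1/42 = -2360/21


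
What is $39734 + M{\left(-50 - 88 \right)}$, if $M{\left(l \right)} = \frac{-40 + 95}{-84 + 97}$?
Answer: $\frac{516597}{13} \approx 39738.0$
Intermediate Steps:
$M{\left(l \right)} = \frac{55}{13}$
$39734 + M{\left(-50 - 88 \right)} = 39734 + \frac{55}{13} = \frac{516597}{13}$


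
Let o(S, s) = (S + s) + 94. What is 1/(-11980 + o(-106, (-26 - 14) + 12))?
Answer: -1/12020 ≈ -8.3195e-5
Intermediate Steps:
o(S, s) = 94 + S + s
1/(-11980 + o(-106, (-26 - 14) + 12)) = 1/(-11980 + (94 - 106 + ((-26 - 14) + 12))) = 1/(-11980 + (94 - 106 + (-40 + 12))) = 1/(-11980 + (94 - 106 - 28)) = 1/(-11980 - 40) = 1/(-12020) = -1/12020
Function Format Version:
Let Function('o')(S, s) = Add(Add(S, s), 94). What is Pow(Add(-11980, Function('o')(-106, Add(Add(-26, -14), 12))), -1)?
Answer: Rational(-1, 12020) ≈ -8.3195e-5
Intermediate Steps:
Function('o')(S, s) = Add(94, S, s)
Pow(Add(-11980, Function('o')(-106, Add(Add(-26, -14), 12))), -1) = Pow(Add(-11980, Add(94, -106, Add(Add(-26, -14), 12))), -1) = Pow(Add(-11980, Add(94, -106, Add(-40, 12))), -1) = Pow(Add(-11980, Add(94, -106, -28)), -1) = Pow(Add(-11980, -40), -1) = Pow(-12020, -1) = Rational(-1, 12020)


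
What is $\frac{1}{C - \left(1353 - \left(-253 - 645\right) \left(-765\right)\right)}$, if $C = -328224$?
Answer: $\frac{1}{357393} \approx 2.798 \cdot 10^{-6}$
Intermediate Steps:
$\frac{1}{C - \left(1353 - \left(-253 - 645\right) \left(-765\right)\right)} = \frac{1}{-328224 - \left(1353 - \left(-253 - 645\right) \left(-765\right)\right)} = \frac{1}{-328224 - -685617} = \frac{1}{-328224 + \left(-1353 + 686970\right)} = \frac{1}{-328224 + 685617} = \frac{1}{357393}$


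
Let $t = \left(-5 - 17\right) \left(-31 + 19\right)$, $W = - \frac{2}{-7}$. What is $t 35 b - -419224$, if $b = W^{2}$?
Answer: $\frac{2939848}{7} \approx 4.1998 \cdot 10^{5}$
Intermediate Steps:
$W = \frac{2}{7}$ ($W = \left(-2\right) \left(- \frac{1}{7}\right) = \frac{2}{7} \approx 0.28571$)
$t = 264$ ($t = \left(-22\right) \left(-12\right) = 264$)
$b = \frac{4}{49}$ ($b = \left(\frac{2}{7}\right)^{2} = \frac{4}{49} \approx 0.081633$)
$t 35 b - -419224 = 264 \cdot 35 \cdot \frac{4}{49} - -419224 = 9240 \cdot \frac{4}{49} + 419224 = \frac{5280}{7} + 419224 = \frac{2939848}{7}$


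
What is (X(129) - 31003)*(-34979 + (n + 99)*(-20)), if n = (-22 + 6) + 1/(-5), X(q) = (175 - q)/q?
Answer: 146515857535/129 ≈ 1.1358e+9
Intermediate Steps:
X(q) = (175 - q)/q
n = -81/5 (n = -16 - ⅕ = -81/5 ≈ -16.200)
(X(129) - 31003)*(-34979 + (n + 99)*(-20)) = ((175 - 1*129)/129 - 31003)*(-34979 + (-81/5 + 99)*(-20)) = ((175 - 129)/129 - 31003)*(-34979 + (414/5)*(-20)) = ((1/129)*46 - 31003)*(-34979 - 1656) = (46/129 - 31003)*(-36635) = -3999341/129*(-36635) = 146515857535/129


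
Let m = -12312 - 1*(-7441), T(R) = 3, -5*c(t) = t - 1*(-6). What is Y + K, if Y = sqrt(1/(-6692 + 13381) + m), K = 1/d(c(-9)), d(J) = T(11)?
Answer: 1/3 + I*sqrt(217941787302)/6689 ≈ 0.33333 + 69.793*I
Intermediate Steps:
c(t) = -6/5 - t/5 (c(t) = -(t - 1*(-6))/5 = -(t + 6)/5 = -(6 + t)/5 = -6/5 - t/5)
d(J) = 3
m = -4871 (m = -12312 + 7441 = -4871)
K = 1/3 ≈ 0.33333
Y = I*sqrt(217941787302)/6689 (Y = sqrt(1/(-6692 + 13381) - 4871) = sqrt(1/6689 - 4871) = sqrt(-32582118/6689) = I*sqrt(217941787302)/6689 ≈ 69.793*I)
Y + K = I*sqrt(217941787302)/6689 + 1/3 = 1/3 + I*sqrt(217941787302)/6689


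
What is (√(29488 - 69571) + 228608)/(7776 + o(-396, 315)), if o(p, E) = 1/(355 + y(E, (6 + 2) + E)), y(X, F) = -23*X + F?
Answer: 1501268736/51064991 + 6567*I*√40083/51064991 ≈ 29.399 + 0.025747*I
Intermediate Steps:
y(X, F) = F - 23*X
o(p, E) = 1/(363 - 22*E) (o(p, E) = 1/(355 + (((6 + 2) + E) - 23*E)) = 1/(355 + ((8 + E) - 23*E)) = 1/(355 + (8 - 22*E)) = 1/(363 - 22*E))
(√(29488 - 69571) + 228608)/(7776 + o(-396, 315)) = (√(29488 - 69571) + 228608)/(7776 - 1/(-363 + 22*315)) = (√(-40083) + 228608)/(7776 - 1/(-363 + 6930)) = (I*√40083 + 228608)/(7776 - 1/6567) = (228608 + I*√40083)/(7776 - 1*1/6567) = (228608 + I*√40083)/(7776 - 1/6567) = (228608 + I*√40083)/(51064991/6567) = (228608 + I*√40083)*(6567/51064991) = 1501268736/51064991 + 6567*I*√40083/51064991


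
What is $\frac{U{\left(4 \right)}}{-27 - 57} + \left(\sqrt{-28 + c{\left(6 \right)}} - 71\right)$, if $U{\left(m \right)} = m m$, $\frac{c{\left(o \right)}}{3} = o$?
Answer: $- \frac{1495}{21} + i \sqrt{10} \approx -71.19 + 3.1623 i$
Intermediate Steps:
$c{\left(o \right)} = 3 o$
$U{\left(m \right)} = m^{2}$
$\frac{U{\left(4 \right)}}{-27 - 57} + \left(\sqrt{-28 + c{\left(6 \right)}} - 71\right) = \frac{4^{2}}{-27 - 57} + \left(\sqrt{-28 + 3 \cdot 6} - 71\right) = \frac{1}{-84} \cdot 16 - \left(71 - \sqrt{-28 + 18}\right) = \left(- \frac{1}{84}\right) 16 - \left(71 - \sqrt{-10}\right) = - \frac{4}{21} - \left(71 - i \sqrt{10}\right) = - \frac{1495}{21} + i \sqrt{10}$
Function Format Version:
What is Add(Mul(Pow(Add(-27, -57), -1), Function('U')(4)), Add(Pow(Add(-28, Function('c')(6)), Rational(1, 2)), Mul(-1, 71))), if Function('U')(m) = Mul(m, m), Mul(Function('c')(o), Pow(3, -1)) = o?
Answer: Add(Rational(-1495, 21), Mul(I, Pow(10, Rational(1, 2)))) ≈ Add(-71.190, Mul(3.1623, I))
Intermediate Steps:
Function('c')(o) = Mul(3, o)
Function('U')(m) = Pow(m, 2)
Add(Mul(Pow(Add(-27, -57), -1), Function('U')(4)), Add(Pow(Add(-28, Function('c')(6)), Rational(1, 2)), Mul(-1, 71))) = Add(Mul(Pow(Add(-27, -57), -1), Pow(4, 2)), Add(Pow(Add(-28, Mul(3, 6)), Rational(1, 2)), Mul(-1, 71))) = Add(Mul(Pow(-84, -1), 16), Add(Pow(Add(-28, 18), Rational(1, 2)), -71)) = Add(Mul(Rational(-1, 84), 16), Add(Pow(-10, Rational(1, 2)), -71)) = Add(Rational(-4, 21), Add(Mul(I, Pow(10, Rational(1, 2))), -71)) = Add(Rational(-4, 21), Add(-71, Mul(I, Pow(10, Rational(1, 2))))) = Add(Rational(-1495, 21), Mul(I, Pow(10, Rational(1, 2))))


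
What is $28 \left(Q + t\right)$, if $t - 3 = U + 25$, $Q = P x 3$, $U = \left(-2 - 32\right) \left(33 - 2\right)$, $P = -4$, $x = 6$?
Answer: $-30744$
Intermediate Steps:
$U = -1054$ ($U = \left(-34\right) 31 = -1054$)
$Q = -72$ ($Q = \left(-4\right) 6 \cdot 3 = \left(-24\right) 3 = -72$)
$t = -1026$ ($t = 3 + \left(-1054 + 25\right) = 3 - 1029 = -1026$)
$28 \left(Q + t\right) = 28 \left(-72 - 1026\right) = 28 \left(-1098\right) = -30744$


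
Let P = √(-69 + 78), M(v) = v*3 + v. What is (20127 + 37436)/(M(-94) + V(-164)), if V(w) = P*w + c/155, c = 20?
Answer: -1784453/26904 ≈ -66.327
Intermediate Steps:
M(v) = 4*v (M(v) = 3*v + v = 4*v)
P = 3 (P = √9 = 3)
V(w) = 4/31 + 3*w (V(w) = 3*w + 20/155 = 3*w + 20*(1/155) = 3*w + 4/31 = 4/31 + 3*w)
(20127 + 37436)/(M(-94) + V(-164)) = (20127 + 37436)/(4*(-94) + (4/31 + 3*(-164))) = 57563/(-376 + (4/31 - 492)) = 57563/(-376 - 15248/31) = 57563/(-26904/31) = 57563*(-31/26904) = -1784453/26904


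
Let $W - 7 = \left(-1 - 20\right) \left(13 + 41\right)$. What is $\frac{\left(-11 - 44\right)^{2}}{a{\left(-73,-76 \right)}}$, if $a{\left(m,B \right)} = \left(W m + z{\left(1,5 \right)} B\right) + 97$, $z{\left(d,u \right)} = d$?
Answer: $\frac{3025}{82292} \approx 0.036759$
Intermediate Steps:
$W = -1127$ ($W = 7 + \left(-1 - 20\right) \left(13 + 41\right) = 7 - 1134 = -1127$)
$a{\left(m,B \right)} = 97 + B - 1127 m$ ($a{\left(m,B \right)} = \left(- 1127 m + 1 B\right) + 97 = \left(- 1127 m + B\right) + 97 = \left(B - 1127 m\right) + 97 = 97 + B - 1127 m$)
$\frac{\left(-11 - 44\right)^{2}}{a{\left(-73,-76 \right)}} = \frac{\left(-11 - 44\right)^{2}}{97 - 76 - -82271} = \frac{\left(-55\right)^{2}}{97 - 76 + 82271} = \frac{3025}{82292}$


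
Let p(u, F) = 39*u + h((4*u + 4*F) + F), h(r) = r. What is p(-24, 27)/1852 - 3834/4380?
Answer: -919119/675980 ≈ -1.3597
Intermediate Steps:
p(u, F) = 5*F + 43*u (p(u, F) = 39*u + ((4*u + 4*F) + F) = 39*u + ((4*F + 4*u) + F) = 39*u + (4*u + 5*F) = 5*F + 43*u)
p(-24, 27)/1852 - 3834/4380 = (5*27 + 43*(-24))/1852 - 3834/4380 = (135 - 1032)*(1/1852) - 3834*1/4380 = -897*1/1852 - 639/730 = -897/1852 - 639/730 = -919119/675980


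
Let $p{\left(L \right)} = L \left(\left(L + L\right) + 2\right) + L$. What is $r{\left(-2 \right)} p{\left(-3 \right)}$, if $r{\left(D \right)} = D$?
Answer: $-18$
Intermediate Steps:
$p{\left(L \right)} = L + L \left(2 + 2 L\right)$ ($p{\left(L \right)} = L \left(2 L + 2\right) + L = L \left(2 + 2 L\right) + L = L + L \left(2 + 2 L\right)$)
$r{\left(-2 \right)} p{\left(-3 \right)} = - 2 \left(- 3 \left(3 + 2 \left(-3\right)\right)\right) = - 2 \left(- 3 \left(3 - 6\right)\right) = - 2 \left(\left(-3\right) \left(-3\right)\right) = \left(-2\right) 9 = -18$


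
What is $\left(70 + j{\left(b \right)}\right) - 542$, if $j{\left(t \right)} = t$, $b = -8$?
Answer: $-480$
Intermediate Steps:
$\left(70 + j{\left(b \right)}\right) - 542 = \left(70 - 8\right) - 542 = 62 - 542 = -480$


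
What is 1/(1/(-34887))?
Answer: -34887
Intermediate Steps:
1/(1/(-34887)) = 1/(-1/34887) = -34887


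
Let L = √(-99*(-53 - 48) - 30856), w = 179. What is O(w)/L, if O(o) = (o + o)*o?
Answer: -64082*I*√20857/20857 ≈ -443.72*I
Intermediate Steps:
O(o) = 2*o² (O(o) = (2*o)*o = 2*o²)
L = I*√20857 (L = √(-99*(-101) - 30856) = √(9999 - 30856) = √(-20857) = I*√20857 ≈ 144.42*I)
O(w)/L = (2*179²)/((I*√20857)) = (2*32041)*(-I*√20857/20857) = 64082*(-I*√20857/20857) = -64082*I*√20857/20857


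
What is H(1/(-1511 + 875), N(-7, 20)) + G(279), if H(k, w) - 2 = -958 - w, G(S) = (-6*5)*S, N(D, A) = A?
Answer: -9346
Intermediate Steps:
G(S) = -30*S
H(k, w) = -956 - w (H(k, w) = 2 + (-958 - w) = -956 - w)
H(1/(-1511 + 875), N(-7, 20)) + G(279) = (-956 - 1*20) - 30*279 = (-956 - 20) - 8370 = -976 - 8370 = -9346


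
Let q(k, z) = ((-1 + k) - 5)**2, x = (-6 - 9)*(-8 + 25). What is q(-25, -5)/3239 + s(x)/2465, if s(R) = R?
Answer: 18152/93931 ≈ 0.19325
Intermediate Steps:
x = -255 (x = -15*17 = -255)
q(k, z) = (-6 + k)**2
q(-25, -5)/3239 + s(x)/2465 = (-6 - 25)**2/3239 - 255/2465 = (-31)**2*(1/3239) - 255*1/2465 = 961*(1/3239) - 3/29 = 961/3239 - 3/29 = 18152/93931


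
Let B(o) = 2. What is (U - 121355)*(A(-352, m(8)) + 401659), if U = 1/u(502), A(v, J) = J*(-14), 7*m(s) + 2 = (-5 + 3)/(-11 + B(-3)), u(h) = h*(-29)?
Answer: -6386504851579633/131022 ≈ -4.8744e+10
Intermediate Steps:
u(h) = -29*h
m(s) = -16/63 (m(s) = -2/7 + ((-5 + 3)/(-11 + 2))/7 = -2/7 + (-2/(-9))/7 = -2/7 + (-2*(-1/9))/7 = -2/7 + (1/7)*(2/9) = -2/7 + 2/63 = -16/63)
A(v, J) = -14*J
U = -1/14558 (U = 1/(-29*502) = 1/(-14558) = -1/14558 ≈ -6.8691e-5)
(U - 121355)*(A(-352, m(8)) + 401659) = (-1/14558 - 121355)*(-14*(-16/63) + 401659) = -1766686091*(32/9 + 401659)/14558 = -1766686091/14558*3614963/9 = -6386504851579633/131022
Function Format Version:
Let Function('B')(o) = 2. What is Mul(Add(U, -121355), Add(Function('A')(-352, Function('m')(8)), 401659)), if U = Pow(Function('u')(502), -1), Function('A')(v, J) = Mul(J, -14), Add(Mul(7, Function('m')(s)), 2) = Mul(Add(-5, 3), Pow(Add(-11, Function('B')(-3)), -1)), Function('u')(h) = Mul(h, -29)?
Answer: Rational(-6386504851579633, 131022) ≈ -4.8744e+10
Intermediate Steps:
Function('u')(h) = Mul(-29, h)
Function('m')(s) = Rational(-16, 63) (Function('m')(s) = Add(Rational(-2, 7), Mul(Rational(1, 7), Mul(Add(-5, 3), Pow(Add(-11, 2), -1)))) = Add(Rational(-2, 7), Mul(Rational(1, 7), Mul(-2, Pow(-9, -1)))) = Add(Rational(-2, 7), Mul(Rational(1, 7), Mul(-2, Rational(-1, 9)))) = Add(Rational(-2, 7), Mul(Rational(1, 7), Rational(2, 9))) = Add(Rational(-2, 7), Rational(2, 63)) = Rational(-16, 63))
Function('A')(v, J) = Mul(-14, J)
U = Rational(-1, 14558) (U = Pow(Mul(-29, 502), -1) = Pow(-14558, -1) = Rational(-1, 14558) ≈ -6.8691e-5)
Mul(Add(U, -121355), Add(Function('A')(-352, Function('m')(8)), 401659)) = Mul(Add(Rational(-1, 14558), -121355), Add(Mul(-14, Rational(-16, 63)), 401659)) = Mul(Rational(-1766686091, 14558), Add(Rational(32, 9), 401659)) = Mul(Rational(-1766686091, 14558), Rational(3614963, 9)) = Rational(-6386504851579633, 131022)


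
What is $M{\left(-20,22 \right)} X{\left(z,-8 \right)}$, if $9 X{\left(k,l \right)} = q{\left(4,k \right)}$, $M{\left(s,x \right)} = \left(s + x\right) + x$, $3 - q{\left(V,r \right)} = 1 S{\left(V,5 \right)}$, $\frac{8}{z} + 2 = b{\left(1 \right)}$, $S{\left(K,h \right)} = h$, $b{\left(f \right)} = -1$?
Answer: $- \frac{16}{3} \approx -5.3333$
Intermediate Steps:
$z = - \frac{8}{3}$ ($z = \frac{8}{-2 - 1} = \frac{8}{-3} = 8 \left(- \frac{1}{3}\right) = - \frac{8}{3} \approx -2.6667$)
$q{\left(V,r \right)} = -2$ ($q{\left(V,r \right)} = 3 - 1 \cdot 5 = 3 - 5 = -2$)
$M{\left(s,x \right)} = s + 2 x$
$X{\left(k,l \right)} = - \frac{2}{9}$ ($X{\left(k,l \right)} = \frac{1}{9} \left(-2\right) = - \frac{2}{9}$)
$M{\left(-20,22 \right)} X{\left(z,-8 \right)} = \left(-20 + 2 \cdot 22\right) \left(- \frac{2}{9}\right) = \left(-20 + 44\right) \left(- \frac{2}{9}\right) = 24 \left(- \frac{2}{9}\right) = - \frac{16}{3}$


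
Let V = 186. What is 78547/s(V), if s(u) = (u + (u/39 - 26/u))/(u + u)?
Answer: 35326356156/230471 ≈ 1.5328e+5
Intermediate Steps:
s(u) = (-26/u + 40*u/39)/(2*u) (s(u) = (u + (u*(1/39) - 26/u))/((2*u)) = (u + (u/39 - 26/u))*(1/(2*u)) = (u + (-26/u + u/39))*(1/(2*u)) = (-26/u + 40*u/39)*(1/(2*u)) = (-26/u + 40*u/39)/(2*u))
78547/s(V) = 78547/(20/39 - 13/186**2) = 78547/(20/39 - 13*1/34596) = 78547/(20/39 - 13/34596) = 78547/(230471/449748) = 78547*(449748/230471) = 35326356156/230471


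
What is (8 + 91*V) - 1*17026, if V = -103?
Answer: -26391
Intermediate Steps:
(8 + 91*V) - 1*17026 = (8 + 91*(-103)) - 1*17026 = (8 - 9373) - 17026 = -9365 - 17026 = -26391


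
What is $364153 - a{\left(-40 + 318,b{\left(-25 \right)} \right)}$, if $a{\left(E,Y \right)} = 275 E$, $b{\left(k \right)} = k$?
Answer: $287703$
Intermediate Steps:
$364153 - a{\left(-40 + 318,b{\left(-25 \right)} \right)} = 364153 - 275 \left(-40 + 318\right) = 364153 - 275 \cdot 278 = 364153 - 76450 = 287703$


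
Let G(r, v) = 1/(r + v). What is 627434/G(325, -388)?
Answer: -39528342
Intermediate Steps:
627434/G(325, -388) = 627434/(1/(325 - 388)) = 627434/(1/(-63)) = 627434/(-1/63) = 627434*(-63) = -39528342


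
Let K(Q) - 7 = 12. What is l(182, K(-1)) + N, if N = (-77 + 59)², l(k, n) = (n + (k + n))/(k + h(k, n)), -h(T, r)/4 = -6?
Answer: 33482/103 ≈ 325.07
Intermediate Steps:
K(Q) = 19 (K(Q) = 7 + 12 = 19)
h(T, r) = 24 (h(T, r) = -4*(-6) = 24)
l(k, n) = (k + 2*n)/(24 + k) (l(k, n) = (n + (k + n))/(k + 24) = (k + 2*n)/(24 + k))
N = 324 (N = (-18)² = 324)
l(182, K(-1)) + N = (182 + 2*19)/(24 + 182) + 324 = (182 + 38)/206 + 324 = (1/206)*220 + 324 = 110/103 + 324 = 33482/103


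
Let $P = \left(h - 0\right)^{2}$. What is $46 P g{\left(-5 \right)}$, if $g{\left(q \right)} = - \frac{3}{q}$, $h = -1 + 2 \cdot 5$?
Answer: $\frac{11178}{5} \approx 2235.6$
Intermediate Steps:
$h = 9$ ($h = -1 + 10 = 9$)
$P = 81$ ($P = \left(9 - 0\right)^{2} = \left(9 + \left(-4 + 4\right)\right)^{2} = \left(9 + 0\right)^{2} = 9^{2} = 81$)
$46 P g{\left(-5 \right)} = 46 \cdot 81 \left(- \frac{3}{-5}\right) = 3726 \left(\left(-3\right) \left(- \frac{1}{5}\right)\right) = 3726 \cdot \frac{3}{5} = \frac{11178}{5}$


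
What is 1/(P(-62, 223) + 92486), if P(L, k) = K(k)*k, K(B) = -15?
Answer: 1/89141 ≈ 1.1218e-5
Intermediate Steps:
P(L, k) = -15*k
1/(P(-62, 223) + 92486) = 1/(-15*223 + 92486) = 1/(-3345 + 92486) = 1/89141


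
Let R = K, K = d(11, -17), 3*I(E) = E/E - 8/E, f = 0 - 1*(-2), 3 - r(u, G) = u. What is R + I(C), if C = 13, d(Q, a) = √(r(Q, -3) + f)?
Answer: 5/39 + I*√6 ≈ 0.12821 + 2.4495*I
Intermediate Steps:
r(u, G) = 3 - u
f = 2 (f = 0 + 2 = 2)
d(Q, a) = √(5 - Q) (d(Q, a) = √((3 - Q) + 2) = √(5 - Q))
I(E) = ⅓ - 8/(3*E) (I(E) = (E/E - 8/E)/3 = (1 - 8/E)/3 = ⅓ - 8/(3*E))
K = I*√6 (K = √(5 - 1*11) = √(5 - 11) = √(-6) = I*√6 ≈ 2.4495*I)
R = I*√6 ≈ 2.4495*I
R + I(C) = I*√6 + (⅓)*(-8 + 13)/13 = I*√6 + (⅓)*(1/13)*5 = I*√6 + 5/39 = 5/39 + I*√6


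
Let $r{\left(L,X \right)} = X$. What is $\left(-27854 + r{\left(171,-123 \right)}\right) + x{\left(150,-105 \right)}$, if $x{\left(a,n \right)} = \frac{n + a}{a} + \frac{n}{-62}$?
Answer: $- \frac{4336126}{155} \approx -27975.0$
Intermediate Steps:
$x{\left(a,n \right)} = - \frac{n}{62} + \frac{a + n}{a}$ ($x{\left(a,n \right)} = \frac{a + n}{a} + n \left(- \frac{1}{62}\right) = \frac{a + n}{a} - \frac{n}{62} = - \frac{n}{62} + \frac{a + n}{a}$)
$\left(-27854 + r{\left(171,-123 \right)}\right) + x{\left(150,-105 \right)} = \left(-27854 - 123\right) - \left(- \frac{167}{62} + \frac{7}{10}\right) = -27977 + \left(1 + \frac{105}{62} - \frac{7}{10}\right) = -27977 + \frac{309}{155} = - \frac{4336126}{155}$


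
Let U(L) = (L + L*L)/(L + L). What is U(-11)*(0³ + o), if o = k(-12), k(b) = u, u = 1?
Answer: -5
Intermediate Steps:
k(b) = 1
U(L) = (L + L²)/(2*L) (U(L) = (L + L²)/((2*L)) = (L + L²)*(1/(2*L)) = (L + L²)/(2*L))
o = 1
U(-11)*(0³ + o) = (½ + (½)*(-11))*(0³ + 1) = (½ - 11/2)*(0 + 1) = -5*1 = -5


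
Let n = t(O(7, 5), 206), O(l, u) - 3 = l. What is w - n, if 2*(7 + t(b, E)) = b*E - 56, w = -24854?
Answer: -25849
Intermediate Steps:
O(l, u) = 3 + l
t(b, E) = -35 + E*b/2 (t(b, E) = -7 + (b*E - 56)/2 = -7 + (E*b - 56)/2 = -7 + (-56 + E*b)/2 = -7 + (-28 + E*b/2) = -35 + E*b/2)
n = 995 (n = -35 + (½)*206*(3 + 7) = -35 + (½)*206*10 = -35 + 1030 = 995)
w - n = -24854 - 1*995 = -24854 - 995 = -25849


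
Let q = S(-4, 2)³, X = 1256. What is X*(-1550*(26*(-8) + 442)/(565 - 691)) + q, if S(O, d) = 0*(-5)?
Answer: 25308400/7 ≈ 3.6155e+6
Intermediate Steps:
S(O, d) = 0
q = 0 (q = 0³ = 0)
X*(-1550*(26*(-8) + 442)/(565 - 691)) + q = 1256*(-1550*(26*(-8) + 442)/(565 - 691)) + 0 = 1256*(-1550/((-126/(-208 + 442)))) + 0 = 1256*(-1550/((-126/234))) + 0 = 1256*(-1550/((-126*1/234))) + 0 = 1256*(-1550/(-7/13)) + 0 = 1256*(-1550*(-13/7)) + 0 = 1256*(20150/7) + 0 = 25308400/7 + 0 = 25308400/7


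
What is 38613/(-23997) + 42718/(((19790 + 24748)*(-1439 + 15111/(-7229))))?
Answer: -229783416520519/142745520547254 ≈ -1.6097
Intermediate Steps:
38613/(-23997) + 42718/(((19790 + 24748)*(-1439 + 15111/(-7229)))) = 38613*(-1/23997) + 42718/((44538*(-1439 + 15111*(-1/7229)))) = -12871/7999 + 42718/((44538*(-1439 - 15111/7229))) = -12871/7999 + 42718/((44538*(-10417642/7229))) = -12871/7999 + 42718/(-463980939396/7229) = -12871/7999 + 42718*(-7229/463980939396) = -12871/7999 - 11877247/17845420746 = -229783416520519/142745520547254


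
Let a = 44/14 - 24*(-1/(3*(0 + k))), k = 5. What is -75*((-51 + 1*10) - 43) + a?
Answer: 220666/35 ≈ 6304.7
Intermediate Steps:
a = 166/35 (a = 44/14 - 24*(-1/(3*(0 + 5))) = 44*(1/14) - 24/((-3*5)) = 22/7 - 24/(-15) = 22/7 - 24*(-1/15) = 22/7 + 8/5 = 166/35 ≈ 4.7429)
-75*((-51 + 1*10) - 43) + a = -75*((-51 + 1*10) - 43) + 166/35 = -75*((-51 + 10) - 43) + 166/35 = -75*(-41 - 43) + 166/35 = -75*(-84) + 166/35 = 6300 + 166/35 = 220666/35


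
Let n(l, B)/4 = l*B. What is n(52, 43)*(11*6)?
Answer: 590304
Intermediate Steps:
n(l, B) = 4*B*l (n(l, B) = 4*(l*B) = 4*(B*l) = 4*B*l)
n(52, 43)*(11*6) = (4*43*52)*(11*6) = 8944*66 = 590304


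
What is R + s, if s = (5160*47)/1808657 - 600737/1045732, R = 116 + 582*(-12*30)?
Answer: -396061381501148865/1891370501924 ≈ -2.0940e+5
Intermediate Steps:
R = -209404 (R = 116 + 582*(-360) = 116 - 209520 = -209404)
s = -832916255569/1891370501924 (s = 242520*(1/1808657) - 600737*1/1045732 = 242520/1808657 - 600737/1045732 = -832916255569/1891370501924 ≈ -0.44038)
R + s = -209404 - 832916255569/1891370501924 = -396061381501148865/1891370501924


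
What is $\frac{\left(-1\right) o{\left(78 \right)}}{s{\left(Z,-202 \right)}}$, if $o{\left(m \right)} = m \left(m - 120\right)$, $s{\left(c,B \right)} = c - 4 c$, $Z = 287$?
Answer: $- \frac{156}{41} \approx -3.8049$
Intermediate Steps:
$s{\left(c,B \right)} = - 3 c$
$o{\left(m \right)} = m \left(-120 + m\right)$
$\frac{\left(-1\right) o{\left(78 \right)}}{s{\left(Z,-202 \right)}} = \frac{\left(-1\right) 78 \left(-120 + 78\right)}{\left(-3\right) 287} = \frac{\left(-1\right) 78 \left(-42\right)}{-861} = \left(-1\right) \left(-3276\right) \left(- \frac{1}{861}\right) = 3276 \left(- \frac{1}{861}\right) = - \frac{156}{41}$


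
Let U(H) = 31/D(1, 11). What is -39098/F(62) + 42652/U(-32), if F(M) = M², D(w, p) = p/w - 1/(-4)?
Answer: 29730221/1922 ≈ 15468.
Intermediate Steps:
D(w, p) = ¼ + p/w (D(w, p) = p/w - 1*(-¼) = p/w + ¼ = ¼ + p/w)
U(H) = 124/45 (U(H) = 31/(((11 + (¼)*1)/1)) = 31/((1*(11 + ¼))) = 31/((1*(45/4))) = 31/(45/4) = 31*(4/45) = 124/45)
-39098/F(62) + 42652/U(-32) = -39098/(62²) + 42652/(124/45) = -39098/3844 + 42652*(45/124) = -39098*1/3844 + 479835/31 = -19549/1922 + 479835/31 = 29730221/1922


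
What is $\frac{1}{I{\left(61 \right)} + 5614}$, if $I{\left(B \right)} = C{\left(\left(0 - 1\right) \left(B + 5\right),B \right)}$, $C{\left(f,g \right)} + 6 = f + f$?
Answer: $\frac{1}{5476} \approx 0.00018262$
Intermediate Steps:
$C{\left(f,g \right)} = -6 + 2 f$ ($C{\left(f,g \right)} = -6 + \left(f + f\right) = -6 + 2 f$)
$I{\left(B \right)} = -16 - 2 B$ ($I{\left(B \right)} = -6 + 2 \left(0 - 1\right) \left(B + 5\right) = -6 + 2 \left(- (5 + B)\right) = -6 + 2 \left(-5 - B\right) = -6 - \left(10 + 2 B\right) = -16 - 2 B$)
$\frac{1}{I{\left(61 \right)} + 5614} = \frac{1}{\left(-16 - 122\right) + 5614} = \frac{1}{-138 + 5614} = \frac{1}{5476}$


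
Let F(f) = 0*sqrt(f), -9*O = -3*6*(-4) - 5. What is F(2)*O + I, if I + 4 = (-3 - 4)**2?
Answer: 45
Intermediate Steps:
O = -67/9 (O = -(-3*6*(-4) - 5)/9 = -(-18*(-4) - 5)/9 = -(72 - 5)/9 = -1/9*67 = -67/9 ≈ -7.4444)
I = 45 (I = -4 + (-3 - 4)**2 = -4 + (-7)**2 = -4 + 49 = 45)
F(f) = 0
F(2)*O + I = 0*(-67/9) + 45 = 0 + 45 = 45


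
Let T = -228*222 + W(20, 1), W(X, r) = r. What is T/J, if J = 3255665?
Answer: -10123/651133 ≈ -0.015547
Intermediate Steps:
T = -50615 (T = -228*222 + 1 = -50616 + 1 = -50615)
T/J = -50615/3255665 = -50615*1/3255665 = -10123/651133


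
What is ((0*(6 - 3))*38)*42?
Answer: 0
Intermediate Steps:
((0*(6 - 3))*38)*42 = ((0*3)*38)*42 = (0*38)*42 = 0*42 = 0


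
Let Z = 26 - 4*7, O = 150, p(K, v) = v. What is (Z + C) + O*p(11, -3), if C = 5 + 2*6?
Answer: -435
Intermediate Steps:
C = 17 (C = 5 + 12 = 17)
Z = -2 (Z = 26 - 28 = -2)
(Z + C) + O*p(11, -3) = (-2 + 17) + 150*(-3) = 15 - 450 = -435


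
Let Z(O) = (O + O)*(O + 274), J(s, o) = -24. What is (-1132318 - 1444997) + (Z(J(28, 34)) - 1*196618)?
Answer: -2785933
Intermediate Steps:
Z(O) = 2*O*(274 + O) (Z(O) = (2*O)*(274 + O) = 2*O*(274 + O))
(-1132318 - 1444997) + (Z(J(28, 34)) - 1*196618) = (-1132318 - 1444997) + (2*(-24)*(274 - 24) - 1*196618) = -2577315 + (2*(-24)*250 - 196618) = -2577315 + (-12000 - 196618) = -2577315 - 208618 = -2785933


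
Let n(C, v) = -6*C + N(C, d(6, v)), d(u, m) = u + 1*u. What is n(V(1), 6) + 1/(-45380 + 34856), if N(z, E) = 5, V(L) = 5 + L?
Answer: -326245/10524 ≈ -31.000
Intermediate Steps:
d(u, m) = 2*u (d(u, m) = u + u = 2*u)
n(C, v) = 5 - 6*C (n(C, v) = -6*C + 5 = 5 - 6*C)
n(V(1), 6) + 1/(-45380 + 34856) = (5 - 6*(5 + 1)) + 1/(-45380 + 34856) = (5 - 6*6) + 1/(-10524) = (5 - 36) - 1/10524 = -31 - 1/10524 = -326245/10524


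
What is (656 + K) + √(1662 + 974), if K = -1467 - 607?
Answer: -1418 + 2*√659 ≈ -1366.7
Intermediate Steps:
K = -2074
(656 + K) + √(1662 + 974) = (656 - 2074) + √(1662 + 974) = -1418 + √2636 = -1418 + 2*√659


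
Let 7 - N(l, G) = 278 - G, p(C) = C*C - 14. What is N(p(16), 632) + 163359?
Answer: 163720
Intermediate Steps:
p(C) = -14 + C² (p(C) = C² - 14 = -14 + C²)
N(l, G) = -271 + G (N(l, G) = 7 - (278 - G) = 7 + (-278 + G) = -271 + G)
N(p(16), 632) + 163359 = (-271 + 632) + 163359 = 361 + 163359 = 163720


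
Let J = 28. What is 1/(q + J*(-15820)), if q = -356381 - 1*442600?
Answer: -1/1241941 ≈ -8.0519e-7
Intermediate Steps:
q = -798981 (q = -356381 - 442600 = -798981)
1/(q + J*(-15820)) = 1/(-798981 + 28*(-15820)) = 1/(-798981 - 442960) = 1/(-1241941) = -1/1241941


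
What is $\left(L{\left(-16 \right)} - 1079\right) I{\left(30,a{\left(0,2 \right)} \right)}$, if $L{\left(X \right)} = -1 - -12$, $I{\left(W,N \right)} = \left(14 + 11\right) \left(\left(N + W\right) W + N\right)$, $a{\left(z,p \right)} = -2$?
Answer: $-22374600$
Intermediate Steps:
$I{\left(W,N \right)} = 25 N + 25 W \left(N + W\right)$ ($I{\left(W,N \right)} = 25 \left(W \left(N + W\right) + N\right) = 25 \left(N + W \left(N + W\right)\right) = 25 N + 25 W \left(N + W\right)$)
$L{\left(X \right)} = 11$ ($L{\left(X \right)} = -1 + 12 = 11$)
$\left(L{\left(-16 \right)} - 1079\right) I{\left(30,a{\left(0,2 \right)} \right)} = \left(11 - 1079\right) \left(25 \left(-2\right) + 25 \cdot 30^{2} + 25 \left(-2\right) 30\right) = - 1068 \left(-50 + 25 \cdot 900 - 1500\right) = - 1068 \left(-50 + 22500 - 1500\right) = \left(-1068\right) 20950 = -22374600$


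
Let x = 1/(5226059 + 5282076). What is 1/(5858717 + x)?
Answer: 10508135/61564189162796 ≈ 1.7069e-7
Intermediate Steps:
x = 1/10508135 ≈ 9.5164e-8
1/(5858717 + x) = 1/(5858717 + 1/10508135) = 1/(61564189162796/10508135) = 10508135/61564189162796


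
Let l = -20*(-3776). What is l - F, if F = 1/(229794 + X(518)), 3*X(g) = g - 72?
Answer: 52095810557/689828 ≈ 75520.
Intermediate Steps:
X(g) = -24 + g/3 (X(g) = (g - 72)/3 = (-72 + g)/3 = -24 + g/3)
F = 3/689828 (F = 1/(229794 + (-24 + (⅓)*518)) = 1/(229794 + (-24 + 518/3)) = 1/(229794 + 446/3) = 1/(689828/3) = 3/689828 ≈ 4.3489e-6)
l = 75520
l - F = 75520 - 1*3/689828 = 75520 - 3/689828 = 52095810557/689828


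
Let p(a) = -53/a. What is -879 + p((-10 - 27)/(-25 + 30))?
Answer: -32258/37 ≈ -871.84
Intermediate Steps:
-879 + p((-10 - 27)/(-25 + 30)) = -879 - 53*(-25 + 30)/(-10 - 27) = -879 - 53/((-37/5)) = -879 - 53/((-37*⅕)) = -879 - 53/(-37/5) = -879 - 53*(-5/37) = -879 + 265/37 = -32258/37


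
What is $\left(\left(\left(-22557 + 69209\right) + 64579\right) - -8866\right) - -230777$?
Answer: $350874$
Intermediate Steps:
$\left(\left(\left(-22557 + 69209\right) + 64579\right) - -8866\right) - -230777 = \left(\left(46652 + 64579\right) + 8866\right) + 230777 = \left(111231 + 8866\right) + 230777 = 120097 + 230777 = 350874$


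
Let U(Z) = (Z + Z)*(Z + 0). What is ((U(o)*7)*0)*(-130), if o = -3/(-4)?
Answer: 0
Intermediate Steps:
o = ¾ (o = -3*(-¼) = ¾ ≈ 0.75000)
U(Z) = 2*Z² (U(Z) = (2*Z)*Z = 2*Z²)
((U(o)*7)*0)*(-130) = (((2*(¾)²)*7)*0)*(-130) = (((2*(9/16))*7)*0)*(-130) = (((9/8)*7)*0)*(-130) = ((63/8)*0)*(-130) = 0*(-130) = 0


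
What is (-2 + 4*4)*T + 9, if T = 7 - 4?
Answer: 51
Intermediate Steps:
T = 3
(-2 + 4*4)*T + 9 = (-2 + 4*4)*3 + 9 = (-2 + 16)*3 + 9 = 14*3 + 9 = 42 + 9 = 51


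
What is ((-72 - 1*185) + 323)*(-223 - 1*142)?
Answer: -24090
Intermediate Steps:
((-72 - 1*185) + 323)*(-223 - 1*142) = ((-72 - 185) + 323)*(-223 - 142) = (-257 + 323)*(-365) = 66*(-365) = -24090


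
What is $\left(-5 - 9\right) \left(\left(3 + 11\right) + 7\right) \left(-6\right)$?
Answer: $1764$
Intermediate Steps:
$\left(-5 - 9\right) \left(\left(3 + 11\right) + 7\right) \left(-6\right) = \left(-5 - 9\right) \left(14 + 7\right) \left(-6\right) = \left(-14\right) 21 \left(-6\right) = \left(-294\right) \left(-6\right) = 1764$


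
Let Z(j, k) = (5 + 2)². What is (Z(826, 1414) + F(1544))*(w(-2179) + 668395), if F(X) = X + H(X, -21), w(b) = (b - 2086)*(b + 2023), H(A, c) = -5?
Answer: 2117971180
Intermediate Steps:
Z(j, k) = 49 (Z(j, k) = 7² = 49)
w(b) = (-2086 + b)*(2023 + b)
F(X) = -5 + X (F(X) = X - 5 = -5 + X)
(Z(826, 1414) + F(1544))*(w(-2179) + 668395) = (49 + (-5 + 1544))*((-4219978 + (-2179)² - 63*(-2179)) + 668395) = (49 + 1539)*((-4219978 + 4748041 + 137277) + 668395) = 1588*(665340 + 668395) = 1588*1333735 = 2117971180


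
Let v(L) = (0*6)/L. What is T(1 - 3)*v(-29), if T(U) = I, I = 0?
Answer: 0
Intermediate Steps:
T(U) = 0
v(L) = 0 (v(L) = 0/L = 0)
T(1 - 3)*v(-29) = 0*0 = 0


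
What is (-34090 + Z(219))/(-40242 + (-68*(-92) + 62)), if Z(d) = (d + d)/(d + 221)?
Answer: 7499581/7463280 ≈ 1.0049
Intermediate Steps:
Z(d) = 2*d/(221 + d) (Z(d) = (2*d)/(221 + d) = 2*d/(221 + d))
(-34090 + Z(219))/(-40242 + (-68*(-92) + 62)) = (-34090 + 2*219/(221 + 219))/(-40242 + (-68*(-92) + 62)) = (-34090 + 2*219/440)/(-40242 + (6256 + 62)) = (-34090 + 2*219*(1/440))/(-40242 + 6318) = (-34090 + 219/220)/(-33924) = -7499581/220*(-1/33924) = 7499581/7463280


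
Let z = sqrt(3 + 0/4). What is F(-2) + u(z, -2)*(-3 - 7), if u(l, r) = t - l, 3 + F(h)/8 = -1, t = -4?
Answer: 8 + 10*sqrt(3) ≈ 25.320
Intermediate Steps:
F(h) = -32 (F(h) = -24 + 8*(-1) = -24 - 8 = -32)
z = sqrt(3) (z = sqrt(3 + 0*(1/4)) = sqrt(3 + 0) = sqrt(3) ≈ 1.7320)
u(l, r) = -4 - l
F(-2) + u(z, -2)*(-3 - 7) = -32 + (-4 - sqrt(3))*(-3 - 7) = -32 + (-4 - sqrt(3))*(-10) = -32 + (40 + 10*sqrt(3)) = 8 + 10*sqrt(3)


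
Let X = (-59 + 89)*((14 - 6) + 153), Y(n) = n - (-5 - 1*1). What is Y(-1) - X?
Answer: -4825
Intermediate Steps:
Y(n) = 6 + n (Y(n) = n - (-5 - 1) = n - 1*(-6) = n + 6 = 6 + n)
X = 4830 (X = 30*(8 + 153) = 30*161 = 4830)
Y(-1) - X = (6 - 1) - 1*4830 = 5 - 4830 = -4825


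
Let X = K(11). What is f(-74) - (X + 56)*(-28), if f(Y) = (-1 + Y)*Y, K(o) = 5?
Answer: 7258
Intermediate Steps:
X = 5
f(Y) = Y*(-1 + Y)
f(-74) - (X + 56)*(-28) = -74*(-1 - 74) - (5 + 56)*(-28) = -74*(-75) - 61*(-28) = 5550 - 1*(-1708) = 5550 + 1708 = 7258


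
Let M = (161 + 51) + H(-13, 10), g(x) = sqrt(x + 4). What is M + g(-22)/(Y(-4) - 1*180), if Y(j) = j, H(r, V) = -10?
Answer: 202 - 3*I*sqrt(2)/184 ≈ 202.0 - 0.023058*I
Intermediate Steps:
g(x) = sqrt(4 + x)
M = 202 (M = (161 + 51) - 10 = 212 - 10 = 202)
M + g(-22)/(Y(-4) - 1*180) = 202 + sqrt(4 - 22)/(-4 - 1*180) = 202 + sqrt(-18)/(-4 - 180) = 202 + (3*I*sqrt(2))/(-184) = 202 + (3*I*sqrt(2))*(-1/184) = 202 - 3*I*sqrt(2)/184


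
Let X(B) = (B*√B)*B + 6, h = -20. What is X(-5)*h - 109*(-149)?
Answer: 16121 - 500*I*√5 ≈ 16121.0 - 1118.0*I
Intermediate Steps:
X(B) = 6 + B^(5/2) (X(B) = B^(3/2)*B + 6 = B^(5/2) + 6 = 6 + B^(5/2))
X(-5)*h - 109*(-149) = (6 + (-5)^(5/2))*(-20) - 109*(-149) = (6 + 25*I*√5)*(-20) + 16241 = (-120 - 500*I*√5) + 16241 = 16121 - 500*I*√5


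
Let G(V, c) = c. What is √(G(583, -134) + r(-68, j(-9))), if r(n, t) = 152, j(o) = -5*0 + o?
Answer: 3*√2 ≈ 4.2426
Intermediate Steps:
j(o) = o (j(o) = 0 + o = o)
√(G(583, -134) + r(-68, j(-9))) = √(-134 + 152) = √18 = 3*√2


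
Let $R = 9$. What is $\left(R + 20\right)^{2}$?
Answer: $841$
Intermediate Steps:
$\left(R + 20\right)^{2} = \left(9 + 20\right)^{2} = 29^{2} = 841$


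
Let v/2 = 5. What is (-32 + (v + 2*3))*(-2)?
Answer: 32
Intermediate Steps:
v = 10 (v = 2*5 = 10)
(-32 + (v + 2*3))*(-2) = (-32 + (10 + 2*3))*(-2) = (-32 + (10 + 6))*(-2) = (-32 + 16)*(-2) = -16*(-2) = 32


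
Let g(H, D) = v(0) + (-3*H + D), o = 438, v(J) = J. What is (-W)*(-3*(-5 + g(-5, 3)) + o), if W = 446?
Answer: -177954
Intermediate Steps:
g(H, D) = D - 3*H (g(H, D) = 0 + (-3*H + D) = 0 + (D - 3*H) = D - 3*H)
(-W)*(-3*(-5 + g(-5, 3)) + o) = (-1*446)*(-3*(-5 + (3 - 3*(-5))) + 438) = -446*(-3*(-5 + (3 + 15)) + 438) = -446*(-3*(-5 + 18) + 438) = -446*(-3*13 + 438) = -446*(-39 + 438) = -446*399 = -177954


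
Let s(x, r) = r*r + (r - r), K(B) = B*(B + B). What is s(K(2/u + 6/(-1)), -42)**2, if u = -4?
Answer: 3111696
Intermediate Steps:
K(B) = 2*B**2 (K(B) = B*(2*B) = 2*B**2)
s(x, r) = r**2 (s(x, r) = r**2 + 0 = r**2)
s(K(2/u + 6/(-1)), -42)**2 = ((-42)**2)**2 = 1764**2 = 3111696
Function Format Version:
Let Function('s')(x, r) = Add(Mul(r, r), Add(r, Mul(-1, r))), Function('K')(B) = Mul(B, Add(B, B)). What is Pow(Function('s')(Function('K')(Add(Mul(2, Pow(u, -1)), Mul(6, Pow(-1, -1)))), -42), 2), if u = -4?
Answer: 3111696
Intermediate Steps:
Function('K')(B) = Mul(2, Pow(B, 2)) (Function('K')(B) = Mul(B, Mul(2, B)) = Mul(2, Pow(B, 2)))
Function('s')(x, r) = Pow(r, 2) (Function('s')(x, r) = Add(Pow(r, 2), 0) = Pow(r, 2))
Pow(Function('s')(Function('K')(Add(Mul(2, Pow(u, -1)), Mul(6, Pow(-1, -1)))), -42), 2) = Pow(Pow(-42, 2), 2) = Pow(1764, 2) = 3111696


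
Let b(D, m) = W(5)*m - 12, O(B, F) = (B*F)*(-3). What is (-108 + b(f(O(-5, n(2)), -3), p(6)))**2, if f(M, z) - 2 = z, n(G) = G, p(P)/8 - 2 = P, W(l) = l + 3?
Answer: 153664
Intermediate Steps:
W(l) = 3 + l
p(P) = 16 + 8*P
O(B, F) = -3*B*F
f(M, z) = 2 + z
b(D, m) = -12 + 8*m (b(D, m) = (3 + 5)*m - 12 = 8*m - 12 = -12 + 8*m)
(-108 + b(f(O(-5, n(2)), -3), p(6)))**2 = (-108 + (-12 + 8*(16 + 8*6)))**2 = (-108 + (-12 + 8*(16 + 48)))**2 = (-108 + (-12 + 8*64))**2 = (-108 + (-12 + 512))**2 = (-108 + 500)**2 = 392**2 = 153664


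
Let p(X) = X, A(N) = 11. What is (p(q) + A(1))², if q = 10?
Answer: 441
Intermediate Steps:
(p(q) + A(1))² = (10 + 11)² = 21² = 441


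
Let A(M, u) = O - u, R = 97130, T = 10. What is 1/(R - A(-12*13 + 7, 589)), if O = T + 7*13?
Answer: 1/97618 ≈ 1.0244e-5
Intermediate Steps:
O = 101 (O = 10 + 7*13 = 10 + 91 = 101)
A(M, u) = 101 - u
1/(R - A(-12*13 + 7, 589)) = 1/(97130 - (101 - 1*589)) = 1/(97130 - (101 - 589)) = 1/(97130 - 1*(-488)) = 1/(97130 + 488) = 1/97618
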